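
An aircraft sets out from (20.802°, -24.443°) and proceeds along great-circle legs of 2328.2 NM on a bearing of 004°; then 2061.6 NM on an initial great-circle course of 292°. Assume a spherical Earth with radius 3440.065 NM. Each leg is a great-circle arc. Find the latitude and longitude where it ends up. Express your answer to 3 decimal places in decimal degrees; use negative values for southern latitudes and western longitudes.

latitude 54.923°, longitude -85.029°

Apply the spherical direct solution leg by leg, carrying full precision between legs.
Leg 1: from (20.802°, -24.443°), δ = 2328.2/3440.065 = 0.676790 rad, θ = 4° → φ = 59.418°, λ = -19.517°.
Leg 2: from (59.418°, -19.517°), δ = 2061.6/3440.065 = 0.599291 rad, θ = 292° → φ = 54.923°, λ = -85.029°.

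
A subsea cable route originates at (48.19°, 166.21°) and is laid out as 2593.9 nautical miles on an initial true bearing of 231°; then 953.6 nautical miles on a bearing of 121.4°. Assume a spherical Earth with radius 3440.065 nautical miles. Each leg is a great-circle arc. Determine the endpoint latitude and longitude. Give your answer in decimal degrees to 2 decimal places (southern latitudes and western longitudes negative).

Apply the spherical direct solution leg by leg, carrying full precision between legs.
Leg 1: from (48.19°, 166.21°), δ = 2593.9/3440.065 = 0.754026 rad, θ = 231° → φ = 14.84°, λ = 132.82°.
Leg 2: from (14.84°, 132.82°), δ = 953.6/3440.065 = 0.277204 rad, θ = 121.4° → φ = 6.23°, λ = 146.41°.

latitude 6.23°, longitude 146.41°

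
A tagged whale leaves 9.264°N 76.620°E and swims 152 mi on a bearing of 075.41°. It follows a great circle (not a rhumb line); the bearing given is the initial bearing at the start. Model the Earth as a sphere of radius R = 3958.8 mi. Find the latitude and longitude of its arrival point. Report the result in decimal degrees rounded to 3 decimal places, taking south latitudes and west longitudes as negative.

δ = 152/3958.8 = 0.038395 rad (2.1999°).
With φ₁ = 9.264° = 0.161687 rad and θ = 75.41° = 1.316153 rad:
Destination latitude: φ₂ = arcsin( sin φ₁ cos δ + cos φ₁ sin δ cos θ ) = arcsin(0.170408) = 9.812°.
For the longitude increment, Δλ = atan2( sin θ sin δ cos φ₁, cos δ − sin φ₁ sin φ₂ ) = atan2(0.036664, 0.971830) = 2.161°.
λ₂ = λ₁ + Δλ = 78.781°.

latitude 9.812°, longitude 78.781°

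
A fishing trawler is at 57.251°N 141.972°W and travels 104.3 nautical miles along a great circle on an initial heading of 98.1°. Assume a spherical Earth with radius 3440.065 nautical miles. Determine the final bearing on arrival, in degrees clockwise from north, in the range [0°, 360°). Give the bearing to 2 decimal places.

Central angle δ = d/R = 0.030319 rad.
With φ₁ = 57.251° = 0.999218 rad and θ = 98.1° = 1.712168 rad:
Applying the spherical law of cosines for sides, sin φ₂ = sin φ₁ cos δ + cos φ₁ sin δ cos θ = 0.838351, so φ₂ = 56.966°.
Then Δλ = atan2(0.016235, 0.294446) = 0.055083 rad, from sin θ sin δ cos φ₁ over cos δ − sin φ₁ sin φ₂.
λ₂ = -141.972° + 3.156° = -138.816°.
The forward bearing on arrival equals the back-azimuth from the destination plus 180°.
Back-azimuth from P₂ (56.97°, -138.82°) to P₁ (57.25°, -141.97°), with Δλ' = λ₁ − λ₂ = -3.16°: atan2( sin Δλ' cos φ₁ , cos φ₂ sin φ₁ − sin φ₂ cos φ₁ cos Δλ' ) = 280.75°.
Final bearing = (280.75° + 180°) mod 360° = 100.75°.

final bearing 100.75°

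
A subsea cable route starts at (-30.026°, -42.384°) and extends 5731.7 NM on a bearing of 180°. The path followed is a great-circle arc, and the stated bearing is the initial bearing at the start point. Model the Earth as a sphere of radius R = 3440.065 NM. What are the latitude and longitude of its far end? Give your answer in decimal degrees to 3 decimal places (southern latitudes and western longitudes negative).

Central angle δ = d/R = 1.666160 rad.
Converting: φ₁ = -0.524053 rad, θ = 3.141593 rad.
Applying the spherical law of cosines for sides, sin φ₂ = sin φ₁ cos δ + cos φ₁ sin δ cos θ = -0.814217, so φ₂ = -54.510°.
For the longitude increment, Δλ = atan2( sin θ sin δ cos φ₁, cos δ − sin φ₁ sin φ₂ ) = atan2(0.000000, -0.502648) = 180.000°.
λ₂ = -42.384° + 180.000° = 137.616°.

latitude -54.510°, longitude 137.616°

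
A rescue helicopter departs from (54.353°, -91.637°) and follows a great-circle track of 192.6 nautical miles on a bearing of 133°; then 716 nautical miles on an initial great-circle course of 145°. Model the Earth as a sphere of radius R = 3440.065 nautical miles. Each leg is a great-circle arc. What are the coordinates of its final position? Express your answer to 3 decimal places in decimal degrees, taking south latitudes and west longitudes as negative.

Apply the spherical direct solution leg by leg, carrying full precision between legs.
Leg 1: from (54.353°, -91.637°), δ = 192.6/3440.065 = 0.055987 rad, θ = 133° → φ = 52.102°, λ = -87.817°.
Leg 2: from (52.102°, -87.817°), δ = 716/3440.065 = 0.208136 rad, θ = 145° → φ = 41.921°, λ = -78.651°.

latitude 41.921°, longitude -78.651°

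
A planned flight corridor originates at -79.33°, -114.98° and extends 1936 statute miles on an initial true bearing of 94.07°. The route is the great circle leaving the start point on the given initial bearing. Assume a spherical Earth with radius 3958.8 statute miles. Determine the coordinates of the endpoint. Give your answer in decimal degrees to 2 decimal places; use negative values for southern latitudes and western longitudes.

latitude -60.89°, longitude -40.56°

The arc subtends δ = 1936/3958.8 = 0.489037 rad at the centre.
With φ₁ = -79.33° = -1.384570 rad and θ = 94.07° = 1.641831 rad:
Applying the spherical law of cosines for sides, sin φ₂ = sin φ₁ cos δ + cos φ₁ sin δ cos θ = -0.873696, so φ₂ = -60.89°.
Δλ = atan2( sin θ sin δ cos φ₁ , cos δ − sin φ₁ sin φ₂ ) = atan2(0.086761, 0.024196) = 1.298821 rad = 74.42°.
Hence λ₂ = -114.98° + 74.42° = -40.56°.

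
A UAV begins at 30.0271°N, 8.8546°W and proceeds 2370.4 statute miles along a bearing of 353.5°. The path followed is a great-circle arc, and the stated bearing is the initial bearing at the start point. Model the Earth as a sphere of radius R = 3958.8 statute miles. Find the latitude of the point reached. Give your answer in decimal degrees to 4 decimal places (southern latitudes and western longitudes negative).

latitude 63.9221°

δ = 2370.4/3958.8 = 0.598767 rad (34.3068°).
With φ₁ = 30.0271° = 0.524072 rad and θ = 353.5° = 6.169739 rad:
sin φ₂ = sin φ₁ cos δ + cos φ₁ sin δ cos θ = (0.500410)(0.826031) + (0.865789)(0.563625)(0.993572) = 0.898197
φ₂ = asin(0.898197) = 1.115651 rad = 63.9221°.
For the longitude increment, Δλ = atan2( sin θ sin δ cos φ₁, cos δ − sin φ₁ sin φ₂ ) = atan2(-0.055241, 0.376565) = -8.3456°.
λ₂ = -8.8546° + -8.3456° = -17.2002°.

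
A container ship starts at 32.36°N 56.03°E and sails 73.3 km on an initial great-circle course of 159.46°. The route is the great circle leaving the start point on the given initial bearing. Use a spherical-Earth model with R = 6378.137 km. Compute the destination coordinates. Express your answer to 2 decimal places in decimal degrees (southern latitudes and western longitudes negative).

latitude 31.74°, longitude 56.30°

Angular distance δ = d/R = 73.3 / 6378.137 = 0.011492 rad.
Start latitude φ₁ = 0.564789 rad; initial bearing θ = 2.783102 rad.
Destination latitude: φ₂ = arcsin( sin φ₁ cos δ + cos φ₁ sin δ cos θ ) = arcsin(0.526112) = 31.74°.
Then Δλ = atan2(0.003406, 0.718339) = 0.004741 rad, from sin θ sin δ cos φ₁ over cos δ − sin φ₁ sin φ₂.
λ₂ = λ₁ + Δλ = 56.30°.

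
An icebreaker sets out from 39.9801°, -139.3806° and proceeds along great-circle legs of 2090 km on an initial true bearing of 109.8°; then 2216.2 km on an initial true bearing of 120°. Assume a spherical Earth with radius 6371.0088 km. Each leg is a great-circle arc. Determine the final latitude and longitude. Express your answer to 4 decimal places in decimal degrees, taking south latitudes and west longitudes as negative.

latitude 20.3713°, longitude -100.1652°

Apply the spherical direct solution leg by leg, carrying full precision between legs.
Leg 1: from (39.9801°, -139.3806°), δ = 2090/6371.0088 = 0.328049 rad, θ = 109.8° → φ = 31.6431°, λ = -118.5205°.
Leg 2: from (31.6431°, -118.5205°), δ = 2216.2/6371.0088 = 0.347857 rad, θ = 120° → φ = 20.3713°, λ = -100.1652°.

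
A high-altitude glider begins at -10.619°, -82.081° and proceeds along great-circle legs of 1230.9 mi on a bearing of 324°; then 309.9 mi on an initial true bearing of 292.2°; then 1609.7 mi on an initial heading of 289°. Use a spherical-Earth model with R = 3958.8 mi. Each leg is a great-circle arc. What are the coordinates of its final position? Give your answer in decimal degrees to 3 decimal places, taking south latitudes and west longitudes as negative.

Apply the spherical direct solution leg by leg, carrying full precision between legs.
Leg 1: from (-10.619°, -82.081°), δ = 1230.9/3958.8 = 0.310928 rad, θ = 324° → φ = 3.889°, λ = -92.465°.
Leg 2: from (3.889°, -92.465°), δ = 309.9/3958.8 = 0.078281 rad, θ = 292.2° → φ = 5.572°, λ = -96.637°.
Leg 3: from (5.572°, -96.637°), δ = 1609.7/3958.8 = 0.406613 rad, θ = 289° → φ = 12.553°, λ = -119.163°.

latitude 12.553°, longitude -119.163°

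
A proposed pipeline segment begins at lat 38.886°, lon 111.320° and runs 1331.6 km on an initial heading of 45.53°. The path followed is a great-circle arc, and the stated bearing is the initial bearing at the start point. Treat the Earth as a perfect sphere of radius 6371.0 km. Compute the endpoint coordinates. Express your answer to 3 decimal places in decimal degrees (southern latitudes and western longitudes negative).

Central angle δ = d/R = 0.209010 rad.
Converting: φ₁ = 0.678689 rad, θ = 0.794648 rad.
sin φ₂ = sin φ₁ cos δ + cos φ₁ sin δ cos θ = (0.627773)(0.978237) + (0.778397)(0.207491)(0.700536) = 0.727254
φ₂ = asin(0.727254) = 0.814313 rad = 46.657°.
Then Δλ = atan2(0.115257, 0.521686) = 0.217438 rad, from sin θ sin δ cos φ₁ over cos δ − sin φ₁ sin φ₂.
Hence λ₂ = 111.320° + 12.458° = 123.778°.

latitude 46.657°, longitude 123.778°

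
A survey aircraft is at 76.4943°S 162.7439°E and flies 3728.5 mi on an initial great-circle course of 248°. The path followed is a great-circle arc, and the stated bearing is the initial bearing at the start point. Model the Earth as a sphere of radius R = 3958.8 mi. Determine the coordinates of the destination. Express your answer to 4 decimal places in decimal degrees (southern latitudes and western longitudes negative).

The arc subtends δ = 3728.5/3958.8 = 0.941826 rad at the centre.
Converting: φ₁ = -1.335077 rad, θ = 4.328417 rad.
Applying the spherical law of cosines for sides, sin φ₂ = sin φ₁ cos δ + cos φ₁ sin δ cos θ = -0.642788, so φ₂ = -40.0000°.
Then Δλ = atan2(-0.175099, -0.036700) = -1.777404 rad, from sin θ sin δ cos φ₁ over cos δ − sin φ₁ sin φ₂.
λ₂ = λ₁ + Δλ = 60.9061°.

latitude -40.0000°, longitude 60.9061°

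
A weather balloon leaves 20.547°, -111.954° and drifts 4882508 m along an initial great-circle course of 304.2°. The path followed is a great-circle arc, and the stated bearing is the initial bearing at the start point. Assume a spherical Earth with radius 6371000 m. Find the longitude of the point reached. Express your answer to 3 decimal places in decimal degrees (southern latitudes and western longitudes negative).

longitude -158.799°

δ = 4882508/6371000 = 0.766364 rad (43.9094°).
Start latitude φ₁ = 0.358613 rad; initial bearing θ = 5.309292 rad.
Applying the spherical law of cosines for sides, sin φ₂ = sin φ₁ cos δ + cos φ₁ sin δ cos θ = 0.617874, so φ₂ = 38.161°.
For the longitude increment, Δλ = atan2( sin θ sin δ cos φ₁, cos δ − sin φ₁ sin φ₂ ) = atan2(-0.537108, 0.503578) = -46.845°.
λ₂ = λ₁ + Δλ = -158.799°.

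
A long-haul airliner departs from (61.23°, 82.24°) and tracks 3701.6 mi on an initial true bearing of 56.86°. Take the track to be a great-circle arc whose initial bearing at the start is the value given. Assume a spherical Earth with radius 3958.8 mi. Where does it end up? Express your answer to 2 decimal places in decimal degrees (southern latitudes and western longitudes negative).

latitude 47.07°, longitude -179.34°

δ = 3701.6/3958.8 = 0.935031 rad (53.5733°).
Converting: φ₁ = 1.068665 rad, θ = 0.992394 rad.
sin φ₂ = sin φ₁ cos δ + cos φ₁ sin δ cos θ = (0.876559)(0.593794) + (0.481295)(0.804617)(0.546687) = 0.732204
φ₂ = asin(0.732204) = 0.821552 rad = 47.07°.
For the longitude increment, Δλ = atan2( sin θ sin δ cos φ₁, cos δ − sin φ₁ sin φ₂ ) = atan2(0.324266, -0.048026) = 98.42°.
λ₂ = 82.24° + 98.42° = 180.66°, normalized to (−180°, 180°] → -179.34°.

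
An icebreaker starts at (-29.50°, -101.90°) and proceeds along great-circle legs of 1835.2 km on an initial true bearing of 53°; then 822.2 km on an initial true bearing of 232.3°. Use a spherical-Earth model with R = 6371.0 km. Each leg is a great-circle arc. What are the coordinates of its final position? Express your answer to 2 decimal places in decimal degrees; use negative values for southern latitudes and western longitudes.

Apply the spherical direct solution leg by leg, carrying full precision between legs.
Leg 1: from (-29.50°, -101.90°), δ = 1835.2/6371 = 0.288055 rad, θ = 53° → φ = -18.86°, λ = -88.03°.
Leg 2: from (-18.86°, -88.03°), δ = 822.2/6371 = 0.129054 rad, θ = 232.3° → φ = -23.27°, λ = -94.39°.

latitude -23.27°, longitude -94.39°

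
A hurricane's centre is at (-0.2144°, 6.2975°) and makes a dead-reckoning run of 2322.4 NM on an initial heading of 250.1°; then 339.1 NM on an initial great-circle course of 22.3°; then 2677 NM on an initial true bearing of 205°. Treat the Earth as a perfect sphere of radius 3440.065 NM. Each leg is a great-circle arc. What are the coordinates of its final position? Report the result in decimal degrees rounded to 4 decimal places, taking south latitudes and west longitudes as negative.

Apply the spherical direct solution leg by leg, carrying full precision between legs.
Leg 1: from (-0.2144°, 6.2975°), δ = 2322.4/3440.065 = 0.675104 rad, θ = 250.1° → φ = -12.4536°, λ = -30.7028°.
Leg 2: from (-12.4536°, -30.7028°), δ = 339.1/3440.065 = 0.098574 rad, θ = 22.3° → φ = -7.2207°, λ = -28.5456°.
Leg 3: from (-7.2207°, -28.5456°), δ = 2677/3440.065 = 0.778183 rad, θ = 205° → φ = -46.1112°, λ = -53.8823°.

latitude -46.1112°, longitude -53.8823°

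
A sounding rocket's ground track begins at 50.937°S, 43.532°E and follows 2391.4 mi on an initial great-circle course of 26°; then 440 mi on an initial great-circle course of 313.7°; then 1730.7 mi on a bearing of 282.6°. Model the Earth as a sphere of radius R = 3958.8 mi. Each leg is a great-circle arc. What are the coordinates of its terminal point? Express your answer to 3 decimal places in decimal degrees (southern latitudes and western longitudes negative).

latitude -7.486°, longitude 29.384°

Apply the spherical direct solution leg by leg, carrying full precision between legs.
Leg 1: from (-50.937°, 43.532°), δ = 2391.4/3958.8 = 0.604072 rad, θ = 26° → φ = -18.502°, λ = 58.754°.
Leg 2: from (-18.502°, 58.754°), δ = 440/3958.8 = 0.111145 rad, θ = 313.7° → φ = -14.046°, λ = 54.013°.
Leg 3: from (-14.046°, 54.013°), δ = 1730.7/3958.8 = 0.437178 rad, θ = 282.6° → φ = -7.486°, λ = 29.384°.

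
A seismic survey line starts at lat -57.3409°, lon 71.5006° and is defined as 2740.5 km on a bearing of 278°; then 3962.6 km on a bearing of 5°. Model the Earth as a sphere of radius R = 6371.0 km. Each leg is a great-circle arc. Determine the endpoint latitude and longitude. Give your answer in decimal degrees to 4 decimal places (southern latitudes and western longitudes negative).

latitude -11.6645°, longitude 37.0330°

Apply the spherical direct solution leg by leg, carrying full precision between legs.
Leg 1: from (-57.3409°, 71.5006°), δ = 2740.5/6371 = 0.430152 rad, θ = 278° → φ = -47.2129°, λ = 34.0608°.
Leg 2: from (-47.2129°, 34.0608°), δ = 3962.6/6371 = 0.621975 rad, θ = 5° → φ = -11.6645°, λ = 37.0330°.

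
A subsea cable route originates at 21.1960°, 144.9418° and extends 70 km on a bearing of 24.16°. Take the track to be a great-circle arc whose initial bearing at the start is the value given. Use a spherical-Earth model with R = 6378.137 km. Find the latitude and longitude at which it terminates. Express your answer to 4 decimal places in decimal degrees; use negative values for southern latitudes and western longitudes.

latitude 21.7695°, longitude 145.2189°

The arc subtends δ = 70/6378.137 = 0.010975 rad at the centre.
Converting: φ₁ = 0.369940 rad, θ = 0.421672 rad.
Destination latitude: φ₂ = arcsin( sin φ₁ cos δ + cos φ₁ sin δ cos θ ) = arcsin(0.370874) = 21.7695°.
Δλ = atan2( sin θ sin δ cos φ₁ , cos δ − sin φ₁ sin φ₂ ) = atan2(0.004188, 0.865847) = 0.004837 rad = 0.2771°.
Hence λ₂ = 144.9418° + 0.2771° = 145.2189°.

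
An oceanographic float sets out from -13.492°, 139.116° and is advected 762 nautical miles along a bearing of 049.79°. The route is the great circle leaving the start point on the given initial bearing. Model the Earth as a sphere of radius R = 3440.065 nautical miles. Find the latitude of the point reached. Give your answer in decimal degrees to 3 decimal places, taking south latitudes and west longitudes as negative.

δ = 762/3440.065 = 0.221507 rad (12.6914°).
With φ₁ = -13.492° = -0.235480 rad and θ = 49.79° = 0.868999 rad:
sin φ₂ = sin φ₁ cos δ + cos φ₁ sin δ cos θ = (-0.233310)(0.975567) + (0.972403)(0.219700)(0.645591) = -0.089687
φ₂ = asin(-0.089687) = -0.089808 rad = -5.146°.
Δλ = atan2( sin θ sin δ cos φ₁ , cos δ − sin φ₁ sin φ₂ ) = atan2(0.163151, 0.954643) = 0.169268 rad = 9.698°.
λ₂ = λ₁ + Δλ = 148.814°.

latitude -5.146°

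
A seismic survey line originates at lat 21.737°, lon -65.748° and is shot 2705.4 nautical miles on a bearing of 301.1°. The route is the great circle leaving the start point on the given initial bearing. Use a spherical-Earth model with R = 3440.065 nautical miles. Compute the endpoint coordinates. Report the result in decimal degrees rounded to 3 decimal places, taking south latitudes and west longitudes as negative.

latitude 36.958°, longitude -115.080°

Angular distance δ = d/R = 2705.4 / 3440.065 = 0.786439 rad.
Converting: φ₁ = 0.379382 rad, θ = 5.255186 rad.
Destination latitude: φ₂ = arcsin( sin φ₁ cos δ + cos φ₁ sin δ cos θ ) = arcsin(0.601228) = 36.958°.
Δλ = atan2( sin θ sin δ cos φ₁ , cos δ − sin φ₁ sin φ₂ ) = atan2(-0.563004, 0.483708) = -0.861011 rad = -49.332°.
λ₂ = -65.748° + -49.332° = -115.080°.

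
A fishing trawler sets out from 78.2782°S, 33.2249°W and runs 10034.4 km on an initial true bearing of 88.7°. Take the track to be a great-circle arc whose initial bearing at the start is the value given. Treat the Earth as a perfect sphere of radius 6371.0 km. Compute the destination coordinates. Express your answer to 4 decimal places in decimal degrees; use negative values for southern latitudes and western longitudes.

δ = 10034.4/6371 = 1.575012 rad (90.2415°).
Converting: φ₁ = -1.366212 rad, θ = 1.548107 rad.
Applying the spherical law of cosines for sides, sin φ₂ = sin φ₁ cos δ + cos φ₁ sin δ cos θ = 0.008737, so φ₂ = 0.5006°.
Δλ = atan2( sin θ sin δ cos φ₁ , cos δ − sin φ₁ sin φ₂ ) = atan2(0.203106, 0.004339) = 1.549436 rad = 88.7762°.
λ₂ = -33.2249° + 88.7762° = 55.5513°.

latitude 0.5006°, longitude 55.5513°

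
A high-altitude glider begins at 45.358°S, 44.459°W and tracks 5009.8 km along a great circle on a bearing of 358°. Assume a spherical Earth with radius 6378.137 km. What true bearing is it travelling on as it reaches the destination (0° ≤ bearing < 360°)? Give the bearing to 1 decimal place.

final bearing 358.6°

Central angle δ = d/R = 0.785464 rad.
Start latitude φ₁ = -0.791646 rad; initial bearing θ = 6.248279 rad.
Applying the spherical law of cosines for sides, sin φ₂ = sin φ₁ cos δ + cos φ₁ sin δ cos θ = -0.006485, so φ₂ = -0.372°.
For the longitude increment, Δλ = atan2( sin θ sin δ cos φ₁, cos δ − sin φ₁ sin φ₂ ) = atan2(-0.017342, 0.702446) = -1.414°.
λ₂ = λ₁ + Δλ = -45.873°.
The forward bearing on arrival equals the back-azimuth from the destination plus 180°.
Back-azimuth from P₂ (-0.4°, -45.9°) to P₁ (-45.4°, -44.5°), with Δλ' = λ₁ − λ₂ = 1.4°: atan2( sin Δλ' cos φ₁ , cos φ₂ sin φ₁ − sin φ₂ cos φ₁ cos Δλ' ) = 178.6°.
Final bearing = (178.6° + 180°) mod 360° = 358.6°.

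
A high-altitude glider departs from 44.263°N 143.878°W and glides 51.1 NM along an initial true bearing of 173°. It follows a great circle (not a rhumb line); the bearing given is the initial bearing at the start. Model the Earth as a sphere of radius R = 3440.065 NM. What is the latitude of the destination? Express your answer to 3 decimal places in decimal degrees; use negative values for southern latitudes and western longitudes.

latitude 43.418°

δ = 51.1/3440.065 = 0.014854 rad (0.8511°).
Start latitude φ₁ = 0.772535 rad; initial bearing θ = 3.019420 rad.
Destination latitude: φ₂ = arcsin( sin φ₁ cos δ + cos φ₁ sin δ cos θ ) = arcsin(0.687318) = 43.418°.
Δλ = atan2( sin θ sin δ cos φ₁ , cos δ − sin φ₁ sin φ₂ ) = atan2(0.001296, 0.520174) = 0.002492 rad = 0.143°.
λ₂ = λ₁ + Δλ = -143.735°.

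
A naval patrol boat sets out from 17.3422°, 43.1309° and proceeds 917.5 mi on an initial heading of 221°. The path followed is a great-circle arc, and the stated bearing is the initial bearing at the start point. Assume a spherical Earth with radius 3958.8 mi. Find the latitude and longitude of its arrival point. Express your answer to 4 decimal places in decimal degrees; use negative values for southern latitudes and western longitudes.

δ = 917.5/3958.8 = 0.231762 rad (13.2790°).
With φ₁ = 17.3422° = 0.302678 rad and θ = 221° = 3.857178 rad:
Destination latitude: φ₂ = arcsin( sin φ₁ cos δ + cos φ₁ sin δ cos θ ) = arcsin(0.124637) = 7.1598°.
Then Δλ = atan2(-0.143842, 0.936112) = -0.152466 rad, from sin θ sin δ cos φ₁ over cos δ − sin φ₁ sin φ₂.
λ₂ = 43.1309° + -8.7357° = 34.3952°.

latitude 7.1598°, longitude 34.3952°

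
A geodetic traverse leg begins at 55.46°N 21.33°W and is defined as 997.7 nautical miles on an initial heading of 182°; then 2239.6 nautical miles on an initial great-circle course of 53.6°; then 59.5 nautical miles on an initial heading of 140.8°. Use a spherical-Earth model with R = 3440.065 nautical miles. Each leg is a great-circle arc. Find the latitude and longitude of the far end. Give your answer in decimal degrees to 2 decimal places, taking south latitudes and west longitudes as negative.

latitude 50.40°, longitude 30.00°

Apply the spherical direct solution leg by leg, carrying full precision between legs.
Leg 1: from (55.46°, -21.33°), δ = 997.7/3440.065 = 0.290024 rad, θ = 182° → φ = 38.85°, λ = -22.06°.
Leg 2: from (38.85°, -22.06°), δ = 2239.6/3440.065 = 0.651034 rad, θ = 53.6° → φ = 51.17°, λ = 29.01°.
Leg 3: from (51.17°, 29.01°), δ = 59.5/3440.065 = 0.017296 rad, θ = 140.8° → φ = 50.40°, λ = 30.00°.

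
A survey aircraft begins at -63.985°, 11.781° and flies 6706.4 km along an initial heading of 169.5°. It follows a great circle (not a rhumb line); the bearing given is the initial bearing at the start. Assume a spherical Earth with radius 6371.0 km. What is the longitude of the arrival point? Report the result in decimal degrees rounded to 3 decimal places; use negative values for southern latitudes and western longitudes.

longitude 175.734°

δ = 6706.4/6371 = 1.052645 rad (60.3121°).
Converting: φ₁ = -1.116749 rad, θ = 2.958333 rad.
sin φ₂ = sin φ₁ cos δ + cos φ₁ sin δ cos θ = (-0.898679)(0.495275) + (0.438606)(0.868736)(-0.983255) = -0.819746
φ₂ = asin(-0.819746) = -0.960968 rad = -55.059°.
Δλ = atan2( sin θ sin δ cos φ₁ , cos δ − sin φ₁ sin φ₂ ) = atan2(0.069438, -0.241414) = 2.861523 rad = 163.953°.
Hence λ₂ = 11.781° + 163.953° = 175.734°.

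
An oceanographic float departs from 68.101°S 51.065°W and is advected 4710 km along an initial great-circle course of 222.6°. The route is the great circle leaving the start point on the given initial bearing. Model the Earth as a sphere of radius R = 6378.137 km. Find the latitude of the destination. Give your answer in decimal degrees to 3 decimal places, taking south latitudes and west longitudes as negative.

latitude -60.570°

The arc subtends δ = 4710/6378.137 = 0.738460 rad at the centre.
Start latitude φ₁ = -1.188587 rad; initial bearing θ = 3.885103 rad.
Destination latitude: φ₂ = arcsin( sin φ₁ cos δ + cos φ₁ sin δ cos θ ) = arcsin(-0.870954) = -60.570°.
Then Δλ = atan2(-0.169940, -0.068602) = -1.954476 rad, from sin θ sin δ cos φ₁ over cos δ − sin φ₁ sin φ₂.
λ₂ = λ₁ + Δλ = -163.048°.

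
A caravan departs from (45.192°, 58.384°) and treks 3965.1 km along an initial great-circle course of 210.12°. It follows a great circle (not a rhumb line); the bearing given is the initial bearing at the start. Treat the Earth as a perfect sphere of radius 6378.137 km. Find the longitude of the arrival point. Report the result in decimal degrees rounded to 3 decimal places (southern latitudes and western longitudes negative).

longitude 40.944°

Central angle δ = d/R = 0.621671 rad.
Start latitude φ₁ = 0.788749 rad; initial bearing θ = 3.667286 rad.
sin φ₂ = sin φ₁ cos δ + cos φ₁ sin δ cos θ = (0.709472)(0.812907) + (0.704733)(0.582394)(-0.864976) = 0.221720
φ₂ = asin(0.221720) = 0.223579 rad = 12.810°.
For the longitude increment, Δλ = atan2( sin θ sin δ cos φ₁, cos δ − sin φ₁ sin φ₂ ) = atan2(-0.205960, 0.655602) = -17.440°.
λ₂ = 58.384° + -17.440° = 40.944°.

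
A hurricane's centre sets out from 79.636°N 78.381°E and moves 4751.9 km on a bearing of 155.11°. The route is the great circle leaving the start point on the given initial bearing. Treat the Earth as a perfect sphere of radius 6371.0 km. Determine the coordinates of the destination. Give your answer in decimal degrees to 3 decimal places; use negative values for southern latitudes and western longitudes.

δ = 4751.9/6371 = 0.745864 rad (42.7349°).
With φ₁ = 79.636° = 1.389910 rad and θ = 155.11° = 2.707180 rad:
Destination latitude: φ₂ = arcsin( sin φ₁ cos δ + cos φ₁ sin δ cos θ ) = arcsin(0.611775) = 37.718°.
Δλ = atan2( sin θ sin δ cos φ₁ , cos δ − sin φ₁ sin φ₂ ) = atan2(0.051382, 0.132708) = 0.369405 rad = 21.165°.
λ₂ = 78.381° + 21.165° = 99.546°.

latitude 37.718°, longitude 99.546°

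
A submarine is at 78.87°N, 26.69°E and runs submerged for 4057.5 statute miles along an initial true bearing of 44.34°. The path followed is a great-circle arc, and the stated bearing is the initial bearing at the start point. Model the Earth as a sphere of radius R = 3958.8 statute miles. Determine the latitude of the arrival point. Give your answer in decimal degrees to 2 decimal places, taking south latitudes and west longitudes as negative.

Central angle δ = d/R = 1.024932 rad.
Start latitude φ₁ = 1.376541 rad; initial bearing θ = 0.773879 rad.
sin φ₂ = sin φ₁ cos δ + cos φ₁ sin δ cos θ = (0.981192)(0.519157) + (0.193036)(0.854679)(0.715205) = 0.627390
φ₂ = asin(0.627390) = 0.678197 rad = 38.86°.
For the longitude increment, Δλ = atan2( sin θ sin δ cos φ₁, cos δ − sin φ₁ sin φ₂ ) = atan2(0.115309, -0.096432) = 129.91°.
Hence λ₂ = 26.69° + 129.91° = 156.60°.

latitude 38.86°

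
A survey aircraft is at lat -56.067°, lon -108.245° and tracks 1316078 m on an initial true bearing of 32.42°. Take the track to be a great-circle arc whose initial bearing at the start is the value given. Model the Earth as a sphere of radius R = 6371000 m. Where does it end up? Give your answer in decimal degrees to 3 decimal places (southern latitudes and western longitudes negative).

latitude -45.676°, longitude -99.190°

The arc subtends δ = 1316078/6371000 = 0.206573 rad at the centre.
Start latitude φ₁ = -0.978554 rad; initial bearing θ = 0.565836 rad.
Destination latitude: φ₂ = arcsin( sin φ₁ cos δ + cos φ₁ sin δ cos θ ) = arcsin(-0.715401) = -45.676°.
Then Δλ = atan2(0.061384, 0.385178) = 0.158035 rad, from sin θ sin δ cos φ₁ over cos δ − sin φ₁ sin φ₂.
λ₂ = -108.245° + 9.055° = -99.190°.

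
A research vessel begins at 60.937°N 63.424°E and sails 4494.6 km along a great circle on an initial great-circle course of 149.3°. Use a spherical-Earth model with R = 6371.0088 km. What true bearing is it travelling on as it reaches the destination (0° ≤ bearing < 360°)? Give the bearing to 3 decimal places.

final bearing 164.341°

The arc subtends δ = 4494.6/6371.0088 = 0.705477 rad at the centre.
Converting: φ₁ = 1.063551 rad, θ = 2.605777 rad.
Applying the spherical law of cosines for sides, sin φ₂ = sin φ₁ cos δ + cos φ₁ sin δ cos θ = 0.394614, so φ₂ = 23.242°.
For the longitude increment, Δλ = atan2( sin θ sin δ cos φ₁, cos δ − sin φ₁ sin φ₂ ) = atan2(0.160807, 0.416376) = 21.117°.
Hence λ₂ = 63.424° + 21.117° = 84.541°.
The forward bearing on arrival equals the back-azimuth from the destination plus 180°.
Back-azimuth from P₂ (23.242°, 84.541°) to P₁ (60.937°, 63.424°), with Δλ' = λ₁ − λ₂ = -21.117°: atan2( sin Δλ' cos φ₁ , cos φ₂ sin φ₁ − sin φ₂ cos φ₁ cos Δλ' ) = 344.341°.
Final bearing = (344.341° + 180°) mod 360° = 164.341°.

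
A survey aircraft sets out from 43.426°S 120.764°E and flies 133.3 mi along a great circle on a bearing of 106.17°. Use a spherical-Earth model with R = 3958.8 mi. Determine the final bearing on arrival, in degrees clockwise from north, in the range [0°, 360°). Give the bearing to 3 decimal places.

δ = 133.3/3958.8 = 0.033672 rad (1.9293°).
Start latitude φ₁ = -0.757927 rad; initial bearing θ = 1.853016 rad.
Applying the spherical law of cosines for sides, sin φ₂ = sin φ₁ cos δ + cos φ₁ sin δ cos θ = -0.693837, so φ₂ = -43.935°.
Then Δλ = atan2(0.023483, 0.522478) = 0.044915 rad, from sin θ sin δ cos φ₁ over cos δ − sin φ₁ sin φ₂.
Hence λ₂ = 120.764° + 2.573° = 123.337°.
The forward bearing on arrival equals the back-azimuth from the destination plus 180°.
Back-azimuth from P₂ (-43.935°, 123.337°) to P₁ (-43.426°, 120.764°), with Δλ' = λ₁ − λ₂ = -2.573°: atan2( sin Δλ' cos φ₁ , cos φ₂ sin φ₁ − sin φ₂ cos φ₁ cos Δλ' ) = 284.393°.
Final bearing = (284.393° + 180°) mod 360° = 104.393°.

final bearing 104.393°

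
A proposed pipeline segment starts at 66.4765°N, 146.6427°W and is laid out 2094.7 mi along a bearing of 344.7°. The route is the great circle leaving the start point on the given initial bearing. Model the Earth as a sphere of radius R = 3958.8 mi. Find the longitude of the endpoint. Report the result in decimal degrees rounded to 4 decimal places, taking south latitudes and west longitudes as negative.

δ = 2094.7/3958.8 = 0.529125 rad (30.3166°).
Converting: φ₁ = 1.160234 rad, θ = 6.016150 rad.
sin φ₂ = sin φ₁ cos δ + cos φ₁ sin δ cos θ = (0.916896)(0.863249) + (0.399125)(0.504778)(0.964557) = 0.985839
φ₂ = asin(0.985839) = 1.402306 rad = 80.3462°.
For the longitude increment, Δλ = atan2( sin θ sin δ cos φ₁, cos δ − sin φ₁ sin φ₂ ) = atan2(-0.053162, -0.040663) = -127.4119°.
λ₂ = -146.6427° + -127.4119° = -274.0546°, normalized to (−180°, 180°] → 85.9454°.

longitude 85.9454°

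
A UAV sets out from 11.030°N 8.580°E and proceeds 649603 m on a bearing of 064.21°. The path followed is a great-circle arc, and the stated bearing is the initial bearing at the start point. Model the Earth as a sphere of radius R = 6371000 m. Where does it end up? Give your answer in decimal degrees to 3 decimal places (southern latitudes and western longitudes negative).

latitude 13.521°, longitude 13.989°

Angular distance δ = d/R = 649603 / 6371000 = 0.101962 rad.
Start latitude φ₁ = 0.192510 rad; initial bearing θ = 1.120676 rad.
Applying the spherical law of cosines for sides, sin φ₂ = sin φ₁ cos δ + cos φ₁ sin δ cos θ = 0.233796, so φ₂ = 13.521°.
Δλ = atan2( sin θ sin δ cos φ₁ , cos δ − sin φ₁ sin φ₂ ) = atan2(0.089955, 0.950076) = 0.094400 rad = 5.409°.
λ₂ = 8.580° + 5.409° = 13.989°.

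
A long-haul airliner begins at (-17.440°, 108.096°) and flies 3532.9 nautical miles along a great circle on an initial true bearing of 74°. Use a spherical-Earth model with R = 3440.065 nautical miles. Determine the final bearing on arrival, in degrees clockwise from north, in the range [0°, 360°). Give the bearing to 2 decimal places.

Angular distance δ = d/R = 3532.9 / 3440.065 = 1.026986 rad.
Start latitude φ₁ = -0.304385 rad; initial bearing θ = 1.291544 rad.
Destination latitude: φ₂ = arcsin( sin φ₁ cos δ + cos φ₁ sin δ cos θ ) = arcsin(0.069964) = 4.012°.
Δλ = atan2( sin θ sin δ cos φ₁ , cos δ − sin φ₁ sin φ₂ ) = atan2(0.784780, 0.538369) = 0.969520 rad = 55.549°.
λ₂ = λ₁ + Δλ = 163.645°.
The forward bearing on arrival equals the back-azimuth from the destination plus 180°.
Back-azimuth from P₂ (4.01°, 163.65°) to P₁ (-17.44°, 108.10°), with Δλ' = λ₁ − λ₂ = -55.55°: atan2( sin Δλ' cos φ₁ , cos φ₂ sin φ₁ − sin φ₂ cos φ₁ cos Δλ' ) = 246.83°.
Final bearing = (246.83° + 180°) mod 360° = 66.83°.

final bearing 66.83°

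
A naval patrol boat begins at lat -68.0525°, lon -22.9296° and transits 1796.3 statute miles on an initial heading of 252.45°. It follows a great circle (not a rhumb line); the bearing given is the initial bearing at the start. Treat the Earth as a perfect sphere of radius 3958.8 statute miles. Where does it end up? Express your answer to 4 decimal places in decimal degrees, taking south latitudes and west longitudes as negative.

Angular distance δ = d/R = 1796.3 / 3958.8 = 0.453749 rad.
Converting: φ₁ = -1.187740 rad, θ = 4.406084 rad.
sin φ₂ = sin φ₁ cos δ + cos φ₁ sin δ cos θ = (-0.927527)(0.898810) + (0.373757)(0.438338)(-0.301538) = -0.883072
φ₂ = asin(-0.883072) = -1.082369 rad = -62.0152°.
Δλ = atan2( sin θ sin δ cos φ₁ , cos δ − sin φ₁ sin φ₂ ) = atan2(-0.156206, 0.079737) = -1.098814 rad = -62.9574°.
λ₂ = -22.9296° + -62.9574° = -85.8870°.

latitude -62.0152°, longitude -85.8870°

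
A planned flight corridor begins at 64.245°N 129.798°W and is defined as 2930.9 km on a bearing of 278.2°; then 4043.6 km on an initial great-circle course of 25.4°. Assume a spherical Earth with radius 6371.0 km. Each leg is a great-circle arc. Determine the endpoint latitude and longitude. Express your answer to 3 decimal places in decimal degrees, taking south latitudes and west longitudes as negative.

Apply the spherical direct solution leg by leg, carrying full precision between legs.
Leg 1: from (64.245°, -129.798°), δ = 2930.9/6371 = 0.460038 rad, θ = 278.2° → φ = 56.568°, λ = 177.299°.
Leg 2: from (56.568°, 177.299°), δ = 4043.6/6371 = 0.634688 rad, θ = 25.4° → φ = 75.265°, λ = -91.949°.

latitude 75.265°, longitude -91.949°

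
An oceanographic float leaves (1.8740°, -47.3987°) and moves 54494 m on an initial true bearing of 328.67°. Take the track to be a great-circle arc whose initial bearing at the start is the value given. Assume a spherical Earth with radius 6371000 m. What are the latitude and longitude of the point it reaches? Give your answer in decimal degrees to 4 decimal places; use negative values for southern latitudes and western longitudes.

latitude 2.2926°, longitude -47.6537°

Angular distance δ = d/R = 54494 / 6371000 = 0.008553 rad.
Converting: φ₁ = 0.032707 rad, θ = 5.736374 rad.
Applying the spherical law of cosines for sides, sin φ₂ = sin φ₁ cos δ + cos φ₁ sin δ cos θ = 0.040003, so φ₂ = 2.2926°.
For the longitude increment, Δλ = atan2( sin θ sin δ cos φ₁, cos δ − sin φ₁ sin φ₂ ) = atan2(-0.004445, 0.998655) = -0.2550°.
λ₂ = -47.3987° + -0.2550° = -47.6537°.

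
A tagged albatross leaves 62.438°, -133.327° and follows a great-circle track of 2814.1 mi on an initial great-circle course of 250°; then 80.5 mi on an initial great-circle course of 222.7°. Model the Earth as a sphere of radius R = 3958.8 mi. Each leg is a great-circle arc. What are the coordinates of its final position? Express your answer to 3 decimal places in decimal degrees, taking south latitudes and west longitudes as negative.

Apply the spherical direct solution leg by leg, carrying full precision between legs.
Leg 1: from (62.438°, -133.327°), δ = 2814.1/3958.8 = 0.710847 rad, θ = 250° → φ = 34.649°, λ = 178.488°.
Leg 2: from (34.649°, 178.488°), δ = 80.5/3958.8 = 0.020334 rad, θ = 222.7° → φ = 33.789°, λ = 177.537°.

latitude 33.789°, longitude 177.537°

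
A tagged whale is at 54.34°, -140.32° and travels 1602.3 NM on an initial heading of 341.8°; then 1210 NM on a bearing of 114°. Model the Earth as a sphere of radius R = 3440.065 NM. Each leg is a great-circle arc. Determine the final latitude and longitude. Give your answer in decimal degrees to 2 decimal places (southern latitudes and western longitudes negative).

latitude 62.09°, longitude -136.91°

Apply the spherical direct solution leg by leg, carrying full precision between legs.
Leg 1: from (54.34°, -140.32°), δ = 1602.3/3440.065 = 0.465776 rad, θ = 341.8° → φ = 77.07°, λ = -179.16°.
Leg 2: from (77.07°, -179.16°), δ = 1210/3440.065 = 0.351738 rad, θ = 114° → φ = 62.09°, λ = -136.91°.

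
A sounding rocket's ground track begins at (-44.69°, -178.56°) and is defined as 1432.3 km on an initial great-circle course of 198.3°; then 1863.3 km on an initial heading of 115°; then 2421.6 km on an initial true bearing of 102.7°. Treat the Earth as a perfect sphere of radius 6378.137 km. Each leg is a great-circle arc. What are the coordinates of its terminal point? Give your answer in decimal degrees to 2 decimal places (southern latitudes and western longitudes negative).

Apply the spherical direct solution leg by leg, carrying full precision between legs.
Leg 1: from (-44.69°, -178.56°), δ = 1432.3/6378.137 = 0.224564 rad, θ = 198.3° → φ = -56.71°, λ = 174.12°.
Leg 2: from (-56.71°, 174.12°), δ = 1863.3/6378.137 = 0.292139 rad, θ = 115° → φ = -60.15°, λ = -154.25°.
Leg 3: from (-60.15°, -154.25°), δ = 2421.6/6378.137 = 0.379672 rad, θ = 102.7° → φ = -57.79°, λ = -111.54°.

latitude -57.79°, longitude -111.54°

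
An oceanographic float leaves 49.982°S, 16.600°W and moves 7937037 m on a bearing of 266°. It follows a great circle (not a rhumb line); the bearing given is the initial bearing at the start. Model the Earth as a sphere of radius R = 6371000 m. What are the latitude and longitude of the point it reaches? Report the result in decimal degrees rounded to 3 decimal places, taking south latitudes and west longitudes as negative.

δ = 7937037/6371000 = 1.245807 rad (71.3795°).
Start latitude φ₁ = -0.872350 rad; initial bearing θ = 4.642576 rad.
Destination latitude: φ₂ = arcsin( sin φ₁ cos δ + cos φ₁ sin δ cos θ ) = arcsin(-0.287040) = -16.681°.
Then Δλ = atan2(-0.607884, 0.099471) = -1.408598 rad, from sin θ sin δ cos φ₁ over cos δ − sin φ₁ sin φ₂.
Hence λ₂ = -16.600° + -80.707° = -97.307°.

latitude -16.681°, longitude -97.307°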